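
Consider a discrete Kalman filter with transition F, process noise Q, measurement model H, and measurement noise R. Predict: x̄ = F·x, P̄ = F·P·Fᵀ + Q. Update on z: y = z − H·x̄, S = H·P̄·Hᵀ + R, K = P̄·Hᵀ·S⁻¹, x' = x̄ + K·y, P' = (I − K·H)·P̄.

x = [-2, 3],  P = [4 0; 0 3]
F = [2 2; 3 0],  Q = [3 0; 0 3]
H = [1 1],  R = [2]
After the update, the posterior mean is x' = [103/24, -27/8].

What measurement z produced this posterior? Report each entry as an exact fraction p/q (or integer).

x̄ = F·x = [2, -6]
P̄ = F·P·Fᵀ + Q = [31 24; 24 39]
S = H·P̄·Hᵀ + R = [120]
K = P̄·Hᵀ·S⁻¹ = [11/24; 21/40]
x' − x̄ = [55/24, 21/8] = K·y
y = (KᵀK)⁻¹·Kᵀ·(x' − x̄) = [5]
z = y + H·x̄ = [5] + [-4] = [1]

z = [1]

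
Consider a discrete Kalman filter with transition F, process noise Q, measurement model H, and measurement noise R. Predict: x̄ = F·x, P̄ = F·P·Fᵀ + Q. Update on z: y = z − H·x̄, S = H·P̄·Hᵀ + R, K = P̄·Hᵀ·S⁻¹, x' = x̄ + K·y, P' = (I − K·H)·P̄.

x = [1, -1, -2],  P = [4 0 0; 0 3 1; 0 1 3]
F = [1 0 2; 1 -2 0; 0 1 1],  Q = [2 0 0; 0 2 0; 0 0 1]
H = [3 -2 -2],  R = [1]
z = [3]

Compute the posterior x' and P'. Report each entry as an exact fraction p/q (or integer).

x̄ = F·x = [-3, 3, -3]
P̄ = F·P·Fᵀ + Q = [18 0 8; 0 18 -8; 8 -8 9]
y = z − H·x̄ = [12]
S = H·P̄·Hᵀ + R = [111]
K = P̄·Hᵀ·S⁻¹ = [38/111; -20/111; 22/111]
x' = x̄ + K·y = [41/37, 31/37, -23/37]
P' = (I − K·H)·P̄ = [554/111 760/111 52/111; 760/111 1598/111 -448/111; 52/111 -448/111 515/111]

x' = [41/37, 31/37, -23/37]
P' = [554/111 760/111 52/111; 760/111 1598/111 -448/111; 52/111 -448/111 515/111]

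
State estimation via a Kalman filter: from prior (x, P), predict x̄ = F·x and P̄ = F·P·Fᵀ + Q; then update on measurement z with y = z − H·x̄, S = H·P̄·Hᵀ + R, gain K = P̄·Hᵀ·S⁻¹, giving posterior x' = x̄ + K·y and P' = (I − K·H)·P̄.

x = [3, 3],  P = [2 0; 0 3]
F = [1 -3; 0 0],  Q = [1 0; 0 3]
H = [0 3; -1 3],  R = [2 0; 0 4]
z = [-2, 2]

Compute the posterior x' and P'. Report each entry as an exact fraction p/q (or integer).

x̄ = F·x = [-6, 0]
P̄ = F·P·Fᵀ + Q = [30 0; 0 3]
y = z − H·x̄ = [-2, -4]
S = H·P̄·Hᵀ + R = [29 27; 27 61]
K = P̄·Hᵀ·S⁻¹ = [81/104 -87/104; 153/520 9/520]
x' = x̄ + K·y = [-219/52, -171/260]
P' = (I − K·H)·P̄ = [255/52 27/52; 27/52 51/260]

x' = [-219/52, -171/260]
P' = [255/52 27/52; 27/52 51/260]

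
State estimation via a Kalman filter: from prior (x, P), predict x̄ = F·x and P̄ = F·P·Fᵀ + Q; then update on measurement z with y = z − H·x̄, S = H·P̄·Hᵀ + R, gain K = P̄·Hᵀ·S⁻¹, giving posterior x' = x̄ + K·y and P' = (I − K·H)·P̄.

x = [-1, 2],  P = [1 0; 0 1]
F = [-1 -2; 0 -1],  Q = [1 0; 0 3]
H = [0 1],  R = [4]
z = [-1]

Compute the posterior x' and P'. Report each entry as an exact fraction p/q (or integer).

x' = [-11/4, -3/2]
P' = [11/2 1; 1 2]

x̄ = F·x = [-3, -2]
P̄ = F·P·Fᵀ + Q = [6 2; 2 4]
y = z − H·x̄ = [1]
S = H·P̄·Hᵀ + R = [8]
K = P̄·Hᵀ·S⁻¹ = [1/4; 1/2]
x' = x̄ + K·y = [-11/4, -3/2]
P' = (I − K·H)·P̄ = [11/2 1; 1 2]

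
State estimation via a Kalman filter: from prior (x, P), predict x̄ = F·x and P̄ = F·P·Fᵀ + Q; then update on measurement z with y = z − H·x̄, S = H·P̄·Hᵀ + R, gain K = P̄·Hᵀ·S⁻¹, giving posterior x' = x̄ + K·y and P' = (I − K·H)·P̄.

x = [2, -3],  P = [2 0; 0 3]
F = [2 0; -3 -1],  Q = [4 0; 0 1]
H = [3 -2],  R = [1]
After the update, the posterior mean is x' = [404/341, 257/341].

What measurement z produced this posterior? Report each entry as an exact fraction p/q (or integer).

x̄ = F·x = [4, -3]
P̄ = F·P·Fᵀ + Q = [12 -12; -12 22]
S = H·P̄·Hᵀ + R = [341]
K = P̄·Hᵀ·S⁻¹ = [60/341; -80/341]
x' − x̄ = [-960/341, 1280/341] = K·y
y = (KᵀK)⁻¹·Kᵀ·(x' − x̄) = [-16]
z = y + H·x̄ = [-16] + [18] = [2]

z = [2]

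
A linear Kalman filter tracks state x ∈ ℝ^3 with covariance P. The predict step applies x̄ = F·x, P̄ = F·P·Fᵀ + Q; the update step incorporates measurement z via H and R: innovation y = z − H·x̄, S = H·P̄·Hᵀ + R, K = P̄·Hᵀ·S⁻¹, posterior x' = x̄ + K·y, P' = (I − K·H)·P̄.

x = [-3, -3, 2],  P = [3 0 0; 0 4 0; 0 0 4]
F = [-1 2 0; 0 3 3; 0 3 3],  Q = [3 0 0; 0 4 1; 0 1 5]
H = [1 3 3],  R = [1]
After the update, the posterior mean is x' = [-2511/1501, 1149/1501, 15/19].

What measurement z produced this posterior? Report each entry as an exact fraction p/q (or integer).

z = [3]

x̄ = F·x = [-3, -3, -3]
P̄ = F·P·Fᵀ + Q = [22 24 24; 24 76 73; 24 73 77]
S = H·P̄·Hᵀ + R = [3002]
K = P̄·Hᵀ·S⁻¹ = [83/1501; 471/3002; 3/19]
x' − x̄ = [1992/1501, 5652/1501, 72/19] = K·y
y = (KᵀK)⁻¹·Kᵀ·(x' − x̄) = [24]
z = y + H·x̄ = [24] + [-21] = [3]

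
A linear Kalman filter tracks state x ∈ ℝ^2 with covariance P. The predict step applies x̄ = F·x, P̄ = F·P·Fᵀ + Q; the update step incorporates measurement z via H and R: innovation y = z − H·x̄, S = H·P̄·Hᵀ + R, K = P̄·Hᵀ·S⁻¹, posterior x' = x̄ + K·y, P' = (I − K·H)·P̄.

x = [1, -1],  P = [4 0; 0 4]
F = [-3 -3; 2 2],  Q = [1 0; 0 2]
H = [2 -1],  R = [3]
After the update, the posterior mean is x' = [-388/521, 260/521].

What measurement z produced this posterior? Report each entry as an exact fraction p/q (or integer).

z = [-2]

x̄ = F·x = [0, 0]
P̄ = F·P·Fᵀ + Q = [73 -48; -48 34]
S = H·P̄·Hᵀ + R = [521]
K = P̄·Hᵀ·S⁻¹ = [194/521; -130/521]
x' − x̄ = [-388/521, 260/521] = K·y
y = (KᵀK)⁻¹·Kᵀ·(x' − x̄) = [-2]
z = y + H·x̄ = [-2] + [0] = [-2]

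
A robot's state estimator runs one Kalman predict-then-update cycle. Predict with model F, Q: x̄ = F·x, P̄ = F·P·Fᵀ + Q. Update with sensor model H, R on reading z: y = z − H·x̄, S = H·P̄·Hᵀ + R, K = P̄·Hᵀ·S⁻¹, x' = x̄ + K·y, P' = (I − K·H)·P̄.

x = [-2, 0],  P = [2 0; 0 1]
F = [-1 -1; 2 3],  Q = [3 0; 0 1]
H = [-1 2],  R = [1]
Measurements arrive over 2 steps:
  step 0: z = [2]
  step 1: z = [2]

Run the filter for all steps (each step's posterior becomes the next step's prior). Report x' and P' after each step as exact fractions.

step 0: x' = [-26/107, 88/107], P' = [242/107 111/107; 111/107 77/107]
step 1: x' = [-2042/18449, 17564/18449], P' = [40462/18449 18530/18449; 18530/18449 13000/18449]

step 0: x̄ = F·x = [2, -4]
step 0: P̄ = F·P·Fᵀ + Q = [6 -7; -7 18]
step 0: y = z − H·x̄ = [12]
step 0: S = H·P̄·Hᵀ + R = [107]
step 0: K = P̄·Hᵀ·S⁻¹ = [-20/107; 43/107]
step 0: x' = x̄ + K·y = [-26/107, 88/107]
step 0: P' = (I − K·H)·P̄ = [242/107 111/107; 111/107 77/107]
step 1: x̄ = F·x = [-62/107, 212/107]
step 1: P̄ = F·P·Fᵀ + Q = [862/107 -1270/107; -1270/107 3100/107]
step 1: y = z − H·x̄ = [-272/107]
step 1: S = H·P̄·Hᵀ + R = [18449/107]
step 1: K = P̄·Hᵀ·S⁻¹ = [-3402/18449; 7470/18449]
step 1: x' = x̄ + K·y = [-2042/18449, 17564/18449]
step 1: P' = (I − K·H)·P̄ = [40462/18449 18530/18449; 18530/18449 13000/18449]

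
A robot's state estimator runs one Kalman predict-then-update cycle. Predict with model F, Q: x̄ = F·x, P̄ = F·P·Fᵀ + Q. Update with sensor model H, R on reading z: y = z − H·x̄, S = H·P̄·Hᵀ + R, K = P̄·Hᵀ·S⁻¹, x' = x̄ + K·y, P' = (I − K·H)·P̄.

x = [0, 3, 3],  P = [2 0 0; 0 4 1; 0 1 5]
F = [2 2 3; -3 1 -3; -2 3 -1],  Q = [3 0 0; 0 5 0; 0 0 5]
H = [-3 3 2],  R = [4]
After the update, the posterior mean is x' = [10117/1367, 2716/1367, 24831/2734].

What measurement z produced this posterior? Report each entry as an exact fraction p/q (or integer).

x̄ = F·x = [15, -6, 6]
P̄ = F·P·Fᵀ + Q = [84 -52 8; -52 66 29; 8 29 48]
S = H·P̄·Hᵀ + R = [2734]
K = P̄·Hᵀ·S⁻¹ = [-196/1367; 206/1367; 159/2734]
x' − x̄ = [-10388/1367, 10918/1367, 8427/2734] = K·y
y = (KᵀK)⁻¹·Kᵀ·(x' − x̄) = [53]
z = y + H·x̄ = [53] + [-51] = [2]

z = [2]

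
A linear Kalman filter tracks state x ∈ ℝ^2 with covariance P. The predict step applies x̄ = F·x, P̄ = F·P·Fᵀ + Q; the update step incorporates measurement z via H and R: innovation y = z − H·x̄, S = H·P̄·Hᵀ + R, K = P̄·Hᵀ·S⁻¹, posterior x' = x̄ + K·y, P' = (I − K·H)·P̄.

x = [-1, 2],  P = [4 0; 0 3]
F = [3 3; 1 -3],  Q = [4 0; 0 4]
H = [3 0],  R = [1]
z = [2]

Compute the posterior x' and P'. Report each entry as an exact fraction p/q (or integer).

x' = [405/604, -3913/604]
P' = [67/604 -15/604; -15/604 19115/604]

x̄ = F·x = [3, -7]
P̄ = F·P·Fᵀ + Q = [67 -15; -15 35]
y = z − H·x̄ = [-7]
S = H·P̄·Hᵀ + R = [604]
K = P̄·Hᵀ·S⁻¹ = [201/604; -45/604]
x' = x̄ + K·y = [405/604, -3913/604]
P' = (I − K·H)·P̄ = [67/604 -15/604; -15/604 19115/604]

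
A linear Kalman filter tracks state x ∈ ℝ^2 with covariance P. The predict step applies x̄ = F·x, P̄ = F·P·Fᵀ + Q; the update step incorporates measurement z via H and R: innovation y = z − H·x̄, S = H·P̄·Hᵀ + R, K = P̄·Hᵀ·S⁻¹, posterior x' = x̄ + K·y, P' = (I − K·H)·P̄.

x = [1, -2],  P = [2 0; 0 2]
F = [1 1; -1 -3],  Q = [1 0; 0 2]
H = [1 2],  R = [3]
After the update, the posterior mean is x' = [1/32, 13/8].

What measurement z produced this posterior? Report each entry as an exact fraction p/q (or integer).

x̄ = F·x = [-1, 5]
P̄ = F·P·Fᵀ + Q = [5 -8; -8 22]
S = H·P̄·Hᵀ + R = [64]
K = P̄·Hᵀ·S⁻¹ = [-11/64; 9/16]
x' − x̄ = [33/32, -27/8] = K·y
y = (KᵀK)⁻¹·Kᵀ·(x' − x̄) = [-6]
z = y + H·x̄ = [-6] + [9] = [3]

z = [3]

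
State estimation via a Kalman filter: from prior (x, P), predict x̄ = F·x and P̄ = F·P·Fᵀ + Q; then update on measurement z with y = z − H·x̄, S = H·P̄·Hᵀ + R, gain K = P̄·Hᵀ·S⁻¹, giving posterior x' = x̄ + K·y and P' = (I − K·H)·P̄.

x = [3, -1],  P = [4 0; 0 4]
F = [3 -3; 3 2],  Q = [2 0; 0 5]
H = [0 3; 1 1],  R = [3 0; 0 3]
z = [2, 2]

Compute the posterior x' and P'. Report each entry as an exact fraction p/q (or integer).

x̄ = F·x = [12, 7]
P̄ = F·P·Fᵀ + Q = [74 12; 12 57]
y = z − H·x̄ = [-19, -17]
S = H·P̄·Hᵀ + R = [516 207; 207 158]
K = P̄·Hᵀ·S⁻¹ = [-4038/12893 12308/12893; 4245/12893 69/12893]
x' = x̄ + K·y = [22202/12893, 8423/12893]
P' = (I − K·H)·P̄ = [40962/12893 -4038/12893; -4038/12893 4245/12893]

x' = [22202/12893, 8423/12893]
P' = [40962/12893 -4038/12893; -4038/12893 4245/12893]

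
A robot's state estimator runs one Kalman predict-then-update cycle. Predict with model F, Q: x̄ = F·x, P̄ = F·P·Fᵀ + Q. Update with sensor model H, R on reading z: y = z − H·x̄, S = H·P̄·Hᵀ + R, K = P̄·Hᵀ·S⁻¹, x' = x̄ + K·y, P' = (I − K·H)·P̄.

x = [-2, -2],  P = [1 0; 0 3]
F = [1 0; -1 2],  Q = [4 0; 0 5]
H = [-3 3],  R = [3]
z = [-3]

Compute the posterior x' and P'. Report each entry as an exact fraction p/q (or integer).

x̄ = F·x = [-2, -2]
P̄ = F·P·Fᵀ + Q = [5 -1; -1 18]
y = z − H·x̄ = [-3]
S = H·P̄·Hᵀ + R = [228]
K = P̄·Hᵀ·S⁻¹ = [-3/38; 1/4]
x' = x̄ + K·y = [-67/38, -11/4]
P' = (I − K·H)·P̄ = [68/19 7/2; 7/2 15/4]

x' = [-67/38, -11/4]
P' = [68/19 7/2; 7/2 15/4]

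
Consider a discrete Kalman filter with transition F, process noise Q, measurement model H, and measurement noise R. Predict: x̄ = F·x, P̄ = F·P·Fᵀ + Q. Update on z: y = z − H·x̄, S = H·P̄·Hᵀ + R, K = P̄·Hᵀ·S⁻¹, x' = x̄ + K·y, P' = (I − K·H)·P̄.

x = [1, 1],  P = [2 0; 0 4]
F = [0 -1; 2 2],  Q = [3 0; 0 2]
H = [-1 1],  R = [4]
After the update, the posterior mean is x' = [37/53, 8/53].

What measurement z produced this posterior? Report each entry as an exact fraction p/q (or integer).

z = [-1]

x̄ = F·x = [-1, 4]
P̄ = F·P·Fᵀ + Q = [7 -8; -8 26]
S = H·P̄·Hᵀ + R = [53]
K = P̄·Hᵀ·S⁻¹ = [-15/53; 34/53]
x' − x̄ = [90/53, -204/53] = K·y
y = (KᵀK)⁻¹·Kᵀ·(x' − x̄) = [-6]
z = y + H·x̄ = [-6] + [5] = [-1]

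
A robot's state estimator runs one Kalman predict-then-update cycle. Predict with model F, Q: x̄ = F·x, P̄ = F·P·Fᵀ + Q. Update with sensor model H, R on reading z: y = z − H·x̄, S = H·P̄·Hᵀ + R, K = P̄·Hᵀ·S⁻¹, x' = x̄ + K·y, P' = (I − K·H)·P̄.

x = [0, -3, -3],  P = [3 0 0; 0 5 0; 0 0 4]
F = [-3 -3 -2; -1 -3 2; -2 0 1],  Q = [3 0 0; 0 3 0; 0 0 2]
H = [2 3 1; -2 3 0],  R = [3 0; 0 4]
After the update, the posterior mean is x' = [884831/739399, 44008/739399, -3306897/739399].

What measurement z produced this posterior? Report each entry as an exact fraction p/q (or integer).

x̄ = F·x = [15, 3, -3]
P̄ = F·P·Fᵀ + Q = [91 38 10; 38 67 14; 10 14 18]
S = H·P̄·Hᵀ + R = [1568 261; 261 515]
K = P̄·Hᵀ·S⁻¹ = [175338/739399 -186490/739399; 117240/739399 120049/739399; 35458/739399 13616/739399]
x' − x̄ = [-10206154/739399, -2174189/739399, -1088700/739399] = K·y
y = (KᵀK)⁻¹·Kᵀ·(x' − x̄) = [-38, 19]
z = y + H·x̄ = [-38, 19] + [36, -21] = [-2, -2]

z = [-2, -2]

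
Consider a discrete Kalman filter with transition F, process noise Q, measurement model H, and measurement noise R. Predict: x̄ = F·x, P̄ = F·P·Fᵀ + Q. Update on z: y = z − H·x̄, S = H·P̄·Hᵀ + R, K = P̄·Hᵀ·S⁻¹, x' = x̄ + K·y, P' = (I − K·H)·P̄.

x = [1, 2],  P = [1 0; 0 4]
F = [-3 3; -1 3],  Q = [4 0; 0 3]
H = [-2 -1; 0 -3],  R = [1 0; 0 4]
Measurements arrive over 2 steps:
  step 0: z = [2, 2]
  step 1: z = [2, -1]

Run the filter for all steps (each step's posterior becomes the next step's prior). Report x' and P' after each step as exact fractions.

step 0: x' = [-13853/17736, -2263/4434], P' = [5903/17736 -839/4434; -839/4434 898/2217]
step 1: x' = [-48817942/50132471, 5091837/50132471], P' = [16250753/50132471 -8896660/50132471; -8896660/50132471 19350028/50132471]

step 0: x̄ = F·x = [3, 5]
step 0: P̄ = F·P·Fᵀ + Q = [49 39; 39 40]
step 0: y = z − H·x̄ = [13, 17]
step 0: S = H·P̄·Hᵀ + R = [393 354; 354 364]
step 0: K = P̄·Hᵀ·S⁻¹ = [-4225/8868 839/5912; -59/2217 -449/1478]
step 0: x' = x̄ + K·y = [-13853/17736, -2263/4434]
step 0: P' = (I − K·H)·P̄ = [5903/17736 -839/4434; -839/4434 898/2217]
step 1: x̄ = F·x = [4801/5912, -13303/17736]
step 1: P̄ = F·P·Fᵀ + Q = [83045/5912 40879/5912; 40879/5912 143903/17736]
step 1: y = z − H·x̄ = [50975/17736, -19215/5912]
step 1: S = H·P̄·Hᵀ + R = [1648727/17736 389177/5912; 389177/5912 455357/5912]
step 1: K = P̄·Hᵀ·S⁻¹ = [-23604846/50132471 6672495/50132471; -1556708/50132471 -14512521/50132471]
step 1: x' = x̄ + K·y = [-48817942/50132471, 5091837/50132471]
step 1: P' = (I − K·H)·P̄ = [16250753/50132471 -8896660/50132471; -8896660/50132471 19350028/50132471]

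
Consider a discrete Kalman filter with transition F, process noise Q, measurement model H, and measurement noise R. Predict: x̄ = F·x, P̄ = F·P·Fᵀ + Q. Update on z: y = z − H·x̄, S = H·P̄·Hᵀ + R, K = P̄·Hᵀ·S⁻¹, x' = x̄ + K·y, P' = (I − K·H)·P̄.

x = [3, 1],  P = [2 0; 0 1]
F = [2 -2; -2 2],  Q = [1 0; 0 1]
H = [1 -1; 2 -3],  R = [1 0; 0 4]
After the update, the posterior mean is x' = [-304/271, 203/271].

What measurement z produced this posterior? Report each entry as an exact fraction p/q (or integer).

x̄ = F·x = [4, -4]
P̄ = F·P·Fᵀ + Q = [13 -12; -12 13]
S = H·P̄·Hᵀ + R = [51 125; 125 317]
K = P̄·Hᵀ·S⁻¹ = [175/542 37/542; -25/271 -44/271]
x' − x̄ = [-1388/271, 1287/271] = K·y
y = (KᵀK)⁻¹·Kᵀ·(x' − x̄) = [-11, -23]
z = y + H·x̄ = [-11, -23] + [8, 20] = [-3, -3]

z = [-3, -3]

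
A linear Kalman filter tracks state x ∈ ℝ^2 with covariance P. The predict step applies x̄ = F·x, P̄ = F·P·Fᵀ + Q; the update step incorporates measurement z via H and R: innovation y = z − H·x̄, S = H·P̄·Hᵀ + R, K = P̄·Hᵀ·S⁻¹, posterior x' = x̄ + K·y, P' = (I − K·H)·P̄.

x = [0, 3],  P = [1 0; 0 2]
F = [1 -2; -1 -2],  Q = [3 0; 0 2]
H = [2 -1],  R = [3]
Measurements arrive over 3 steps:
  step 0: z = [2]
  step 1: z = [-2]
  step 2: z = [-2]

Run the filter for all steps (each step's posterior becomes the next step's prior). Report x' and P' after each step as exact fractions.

step 0: x̄ = F·x = [-6, -6]
step 0: P̄ = F·P·Fᵀ + Q = [12 7; 7 11]
step 0: y = z − H·x̄ = [8]
step 0: S = H·P̄·Hᵀ + R = [34]
step 0: K = P̄·Hᵀ·S⁻¹ = [1/2; 3/34]
step 0: x' = x̄ + K·y = [-2, -90/17]
step 0: P' = (I − K·H)·P̄ = [7/2 11/2; 11/2 365/34]
step 1: x̄ = F·x = [146/17, 214/17]
step 1: P̄ = F·P·Fᵀ + Q = [933/34 1341/34; 1341/34 2395/34]
step 1: y = z − H·x̄ = [-112/17]
step 1: S = H·P̄·Hᵀ + R = [865/34]
step 1: K = P̄·Hᵀ·S⁻¹ = [105/173; 287/865]
step 1: x' = x̄ + K·y = [794/173, 8998/865]
step 1: P' = (I − K·H)·P̄ = [3126/173 5937/173; 5937/173 58509/865]
step 2: x̄ = F·x = [-14026/865, -21966/865]
step 2: P̄ = F·P·Fᵀ + Q = [133521/865 218406/865; 218406/865 370136/865]
step 2: y = z − H·x̄ = [4356/865]
step 2: S = H·P̄·Hᵀ + R = [33191/865]
step 2: K = P̄·Hᵀ·S⁻¹ = [48636/33191; 66676/33191]
step 2: x' = x̄ + K·y = [-293270/33191, -507090/33191]
step 2: P' = (I − K·H)·P̄ = [2388711/33191 4631514/33191; 4631514/33191 9063000/33191]

step 0: x' = [-2, -90/17], P' = [7/2 11/2; 11/2 365/34]
step 1: x' = [794/173, 8998/865], P' = [3126/173 5937/173; 5937/173 58509/865]
step 2: x' = [-293270/33191, -507090/33191], P' = [2388711/33191 4631514/33191; 4631514/33191 9063000/33191]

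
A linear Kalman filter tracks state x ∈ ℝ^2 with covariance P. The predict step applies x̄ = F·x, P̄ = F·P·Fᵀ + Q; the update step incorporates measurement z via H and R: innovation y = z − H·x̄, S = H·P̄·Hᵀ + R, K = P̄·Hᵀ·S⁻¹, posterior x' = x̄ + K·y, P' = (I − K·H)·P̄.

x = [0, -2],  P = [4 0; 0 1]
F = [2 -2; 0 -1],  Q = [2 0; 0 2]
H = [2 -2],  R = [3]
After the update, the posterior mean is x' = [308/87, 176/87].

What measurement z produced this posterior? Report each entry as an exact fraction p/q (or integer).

z = [3]

x̄ = F·x = [4, 2]
P̄ = F·P·Fᵀ + Q = [22 2; 2 3]
S = H·P̄·Hᵀ + R = [87]
K = P̄·Hᵀ·S⁻¹ = [40/87; -2/87]
x' − x̄ = [-40/87, 2/87] = K·y
y = (KᵀK)⁻¹·Kᵀ·(x' − x̄) = [-1]
z = y + H·x̄ = [-1] + [4] = [3]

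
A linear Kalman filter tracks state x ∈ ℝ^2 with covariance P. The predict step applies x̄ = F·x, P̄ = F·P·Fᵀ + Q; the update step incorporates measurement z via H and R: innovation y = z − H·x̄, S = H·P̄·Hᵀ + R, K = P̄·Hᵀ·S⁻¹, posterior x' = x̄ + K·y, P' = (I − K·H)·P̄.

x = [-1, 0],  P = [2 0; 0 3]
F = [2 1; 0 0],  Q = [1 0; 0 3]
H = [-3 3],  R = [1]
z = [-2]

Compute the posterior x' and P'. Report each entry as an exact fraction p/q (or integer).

x' = [2/17, -9/17]
P' = [42/17 81/34; 81/34 327/136]

x̄ = F·x = [-2, 0]
P̄ = F·P·Fᵀ + Q = [12 0; 0 3]
y = z − H·x̄ = [-8]
S = H·P̄·Hᵀ + R = [136]
K = P̄·Hᵀ·S⁻¹ = [-9/34; 9/136]
x' = x̄ + K·y = [2/17, -9/17]
P' = (I − K·H)·P̄ = [42/17 81/34; 81/34 327/136]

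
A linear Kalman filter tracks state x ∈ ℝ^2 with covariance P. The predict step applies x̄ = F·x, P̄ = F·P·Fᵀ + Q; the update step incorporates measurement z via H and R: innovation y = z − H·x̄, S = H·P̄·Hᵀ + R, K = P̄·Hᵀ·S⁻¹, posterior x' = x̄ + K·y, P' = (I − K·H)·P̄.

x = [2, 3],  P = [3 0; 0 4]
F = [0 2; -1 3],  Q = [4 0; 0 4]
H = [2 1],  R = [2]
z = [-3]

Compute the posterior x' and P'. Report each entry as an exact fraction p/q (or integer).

x̄ = F·x = [6, 7]
P̄ = F·P·Fᵀ + Q = [20 24; 24 43]
y = z − H·x̄ = [-22]
S = H·P̄·Hᵀ + R = [221]
K = P̄·Hᵀ·S⁻¹ = [64/221; 7/17]
x' = x̄ + K·y = [-82/221, -35/17]
P' = (I − K·H)·P̄ = [324/221 -40/17; -40/17 94/17]

x' = [-82/221, -35/17]
P' = [324/221 -40/17; -40/17 94/17]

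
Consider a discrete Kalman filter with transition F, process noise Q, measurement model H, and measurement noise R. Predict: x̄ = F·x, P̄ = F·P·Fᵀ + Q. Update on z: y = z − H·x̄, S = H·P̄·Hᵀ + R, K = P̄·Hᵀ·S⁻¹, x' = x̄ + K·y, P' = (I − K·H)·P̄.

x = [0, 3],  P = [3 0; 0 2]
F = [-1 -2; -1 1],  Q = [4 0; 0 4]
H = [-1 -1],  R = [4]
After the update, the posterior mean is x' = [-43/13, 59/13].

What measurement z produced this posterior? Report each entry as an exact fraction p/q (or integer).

x̄ = F·x = [-6, 3]
P̄ = F·P·Fᵀ + Q = [15 -1; -1 9]
S = H·P̄·Hᵀ + R = [26]
K = P̄·Hᵀ·S⁻¹ = [-7/13; -4/13]
x' − x̄ = [35/13, 20/13] = K·y
y = (KᵀK)⁻¹·Kᵀ·(x' − x̄) = [-5]
z = y + H·x̄ = [-5] + [3] = [-2]

z = [-2]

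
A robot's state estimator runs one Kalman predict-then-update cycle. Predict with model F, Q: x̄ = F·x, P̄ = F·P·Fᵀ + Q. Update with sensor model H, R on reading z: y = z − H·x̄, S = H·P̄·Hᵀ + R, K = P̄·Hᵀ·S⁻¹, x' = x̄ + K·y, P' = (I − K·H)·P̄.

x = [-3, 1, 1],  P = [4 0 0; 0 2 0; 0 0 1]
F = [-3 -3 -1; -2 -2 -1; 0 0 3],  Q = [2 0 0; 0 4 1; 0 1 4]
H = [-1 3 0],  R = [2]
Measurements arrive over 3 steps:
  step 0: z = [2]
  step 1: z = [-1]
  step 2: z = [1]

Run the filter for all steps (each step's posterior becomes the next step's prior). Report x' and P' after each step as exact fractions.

step 0: x' = [191/49, 97/49, 150/49], P' = [1335/49 463/49 -66/49; 463/49 171/49 -23/49; -66/49 -23/49 1265/98]
step 1: x' = [-1737/2531, -1497/2531, 33531/5062], P' = [1300371/25310 448293/25310 726627/25310; 448293/25310 159979/25310 240311/25310; 726627/25310 240311/25310 1438087/12655]
step 2: x' = [61106811/11333194, 24102735/11333194, 157821951/11333194], P' = [1753455093/22666388 596357229/22666388 1345549155/11333194; 596357229/22666388 207774493/22666388 444202459/11333194; 1345549155/11333194 444202459/11333194 2509361834/5666597]

step 0: x̄ = F·x = [5, 3, 3]
step 0: P̄ = F·P·Fᵀ + Q = [57 37 -3; 37 29 -2; -3 -2 13]
step 0: y = z − H·x̄ = [-2]
step 0: S = H·P̄·Hᵀ + R = [98]
step 0: K = P̄·Hᵀ·S⁻¹ = [27/49; 25/49; -3/98]
step 0: x' = x̄ + K·y = [191/49, 97/49, 150/49]
step 0: P' = (I − K·H)·P̄ = [1335/49 463/49 -66/49; 463/49 171/49 -23/49; -66/49 -23/49 1265/98]
step 1: x̄ = F·x = [-1014/49, -726/49, 450/49]
step 1: P̄ = F·P·Fᵀ + Q = [44169/98 29559/98 -2193/98; 29559/98 20401/98 -2629/98; -2193/98 -2629/98 11777/98]
step 1: y = z − H·x̄ = [1115/49]
step 1: S = H·P̄·Hᵀ + R = [25310/49]
step 1: K = P̄·Hᵀ·S⁻¹ = [11127/12655; 7911/12655; -2847/25310]
step 1: x' = x̄ + K·y = [-1737/2531, -1497/2531, 33531/5062]
step 1: P' = (I − K·H)·P̄ = [1300371/25310 448293/25310 726627/25310; 448293/25310 159979/25310 240311/25310; 726627/25310 240311/25310 1438087/12655]
step 2: x̄ = F·x = [-14127/5062, -20595/5062, 100593/5062]
step 2: P̄ = F·P·Fᵀ + Q = [14970423/12655 2185248/2531 -8665482/12655; 2185248/2531 1627291/2531 -1440484/2531; -8665482/12655 -1440484/2531 12993403/12655]
step 2: y = z − H·x̄ = [26360/2531]
step 2: S = H·P̄·Hᵀ + R = [22666388/12655]
step 2: K = P̄·Hᵀ·S⁻¹ = [17808297/22666388; 13483125/22666388; -6470889/11333194]
step 2: x' = x̄ + K·y = [61106811/11333194, 24102735/11333194, 157821951/11333194]
step 2: P' = (I − K·H)·P̄ = [1753455093/22666388 596357229/22666388 1345549155/11333194; 596357229/22666388 207774493/22666388 444202459/11333194; 1345549155/11333194 444202459/11333194 2509361834/5666597]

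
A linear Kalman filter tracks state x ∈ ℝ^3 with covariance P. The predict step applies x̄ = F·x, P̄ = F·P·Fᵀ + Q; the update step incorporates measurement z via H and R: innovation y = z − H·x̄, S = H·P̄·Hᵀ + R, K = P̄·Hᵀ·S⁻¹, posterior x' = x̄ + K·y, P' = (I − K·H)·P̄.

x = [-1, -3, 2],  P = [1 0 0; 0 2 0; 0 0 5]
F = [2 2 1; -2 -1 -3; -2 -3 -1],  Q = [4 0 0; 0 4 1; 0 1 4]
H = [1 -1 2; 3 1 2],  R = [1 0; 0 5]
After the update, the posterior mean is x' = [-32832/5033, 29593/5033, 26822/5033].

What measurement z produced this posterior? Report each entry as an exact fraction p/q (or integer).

x̄ = F·x = [-6, -1, 9]
P̄ = F·P·Fᵀ + Q = [21 -23 -21; -23 55 26; -21 26 31]
S = H·P̄·Hᵀ + R = [59 10; 10 87]
K = P̄·Hᵀ·S⁻¹ = [194/5033 -138/5033; -2642/5033 2502/5033; 1055/5033 1325/5033]
x' − x̄ = [-2634/5033, 34626/5033, -18475/5033] = K·y
y = (KᵀK)⁻¹·Kᵀ·(x' − x̄) = [-15, -2]
z = y + H·x̄ = [-15, -2] + [13, -1] = [-2, -3]

z = [-2, -3]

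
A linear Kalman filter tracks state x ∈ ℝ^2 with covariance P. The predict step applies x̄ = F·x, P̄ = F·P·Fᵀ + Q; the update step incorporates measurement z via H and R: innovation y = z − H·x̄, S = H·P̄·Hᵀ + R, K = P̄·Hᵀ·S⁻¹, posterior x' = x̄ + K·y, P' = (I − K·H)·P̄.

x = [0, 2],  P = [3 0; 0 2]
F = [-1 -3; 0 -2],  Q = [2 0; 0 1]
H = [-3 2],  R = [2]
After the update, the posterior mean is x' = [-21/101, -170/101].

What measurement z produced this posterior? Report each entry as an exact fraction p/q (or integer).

x̄ = F·x = [-6, -4]
P̄ = F·P·Fᵀ + Q = [23 12; 12 9]
S = H·P̄·Hᵀ + R = [101]
K = P̄·Hᵀ·S⁻¹ = [-45/101; -18/101]
x' − x̄ = [585/101, 234/101] = K·y
y = (KᵀK)⁻¹·Kᵀ·(x' − x̄) = [-13]
z = y + H·x̄ = [-13] + [10] = [-3]

z = [-3]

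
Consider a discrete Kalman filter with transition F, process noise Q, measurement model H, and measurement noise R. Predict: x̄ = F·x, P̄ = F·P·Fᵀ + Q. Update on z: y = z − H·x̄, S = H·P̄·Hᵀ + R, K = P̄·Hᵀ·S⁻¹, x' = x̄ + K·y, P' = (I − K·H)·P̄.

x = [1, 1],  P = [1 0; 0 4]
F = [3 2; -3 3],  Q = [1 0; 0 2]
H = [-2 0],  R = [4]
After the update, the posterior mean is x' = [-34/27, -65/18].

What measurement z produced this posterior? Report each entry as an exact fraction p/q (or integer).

z = [3]

x̄ = F·x = [5, 0]
P̄ = F·P·Fᵀ + Q = [26 15; 15 47]
S = H·P̄·Hᵀ + R = [108]
K = P̄·Hᵀ·S⁻¹ = [-13/27; -5/18]
x' − x̄ = [-169/27, -65/18] = K·y
y = (KᵀK)⁻¹·Kᵀ·(x' − x̄) = [13]
z = y + H·x̄ = [13] + [-10] = [3]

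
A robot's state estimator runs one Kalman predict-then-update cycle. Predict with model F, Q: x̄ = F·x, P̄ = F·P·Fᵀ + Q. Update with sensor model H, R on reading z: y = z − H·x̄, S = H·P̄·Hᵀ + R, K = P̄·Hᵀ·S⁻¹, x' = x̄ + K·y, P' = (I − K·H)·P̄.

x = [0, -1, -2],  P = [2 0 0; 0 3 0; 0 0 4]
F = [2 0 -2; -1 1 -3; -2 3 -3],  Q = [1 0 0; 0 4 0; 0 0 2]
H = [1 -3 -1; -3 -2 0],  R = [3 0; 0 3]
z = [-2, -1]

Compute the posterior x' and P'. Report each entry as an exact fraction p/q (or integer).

x' = [-28393/188543, 148615/188543, -104127/188543]
P' = [100457/188543 -75702/188543 260762/188543; -75702/188543 141027/188543 -396417/188543; 260762/188543 -396417/188543 1635911/188543]

x̄ = F·x = [4, 5, 3]
P̄ = F·P·Fᵀ + Q = [25 20 16; 20 45 49; 16 49 73]
y = z − H·x̄ = [12, 21]
S = H·P̄·Hᵀ + R = [648 481; 481 648]
K = P̄·Hᵀ·S⁻¹ = [22267/188543 -49989/188543; -34122/188543 -18316/188543; -61966/188543 3516/188543]
x' = x̄ + K·y = [-28393/188543, 148615/188543, -104127/188543]
P' = (I − K·H)·P̄ = [100457/188543 -75702/188543 260762/188543; -75702/188543 141027/188543 -396417/188543; 260762/188543 -396417/188543 1635911/188543]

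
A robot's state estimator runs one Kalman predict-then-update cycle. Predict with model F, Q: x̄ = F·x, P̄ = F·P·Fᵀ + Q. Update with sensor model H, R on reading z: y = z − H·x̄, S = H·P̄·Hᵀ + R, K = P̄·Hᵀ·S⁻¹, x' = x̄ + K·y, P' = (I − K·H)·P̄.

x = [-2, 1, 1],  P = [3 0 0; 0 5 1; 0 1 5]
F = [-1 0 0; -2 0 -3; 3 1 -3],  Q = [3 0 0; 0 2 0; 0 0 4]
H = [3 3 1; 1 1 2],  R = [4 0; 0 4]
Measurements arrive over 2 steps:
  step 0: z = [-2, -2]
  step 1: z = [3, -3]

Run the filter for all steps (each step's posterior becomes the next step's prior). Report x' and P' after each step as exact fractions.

step 0: x̄ = F·x = [2, 1, -8]
step 0: P̄ = F·P·Fᵀ + Q = [6 6 -9; 6 59 24; -9 24 75]
step 0: y = z − H·x̄ = [-3, 11]
step 0: S = H·P̄·Hᵀ + R = [862 486; 486 441]
step 0: K = P̄·Hᵀ·S⁻¹ = [1647/15994 -3049/23991; 4629/15994 -4514/71973; -1515/7997 13985/23991]
step 0: x' = x̄ + K·y = [14063/47982, -80345/143946, -24458/23991]
step 0: P' = (I − K·H)·P̄ = [39299/15994 -105113/47982 -3098/7997; -105113/47982 389219/143946 -9166/23991; -3098/7997 -9166/23991 12400/7997]
step 1: x̄ = F·x = [-14063/47982, 59311/23991, 243233/71973]
step 1: P̄ = F·P·Fᵀ + Q = [87281/15994 30005/7997 -152171/23991; 30005/7997 169016/7997 141602/23991; -152171/23991 141602/23991 2799358/71973]
step 1: y = z − H·x̄ = [-995659/143946, -1718447/143946]
step 1: S = H·P̄·Hᵀ + R = [49965989/143946 25477525/143946; 25477525/143946 27624989/143946]
step 1: K = P̄·Hᵀ·S⁻¹ = [169139976/1269930419 -178996743/1269930419; 322686691/1269930419 -54805133/1269930419; -233174571/1269930419 726883153/1269930419]
step 1: x' = x̄ + K·y = [594761801/1269930419, 1561827816/1269930419, -2773052688/1269930419]
step 1: P' = (I − K·H)·P̄ = [2707786206/1269930419 -2293964850/1269930419 -564904164/1269930419; -2293964850/1269930419 2854107662/1269930419 -389681672/1269930419; -564904164/1269930419 -389681672/1269930419 1931059224/1269930419]

step 0: x' = [14063/47982, -80345/143946, -24458/23991], P' = [39299/15994 -105113/47982 -3098/7997; -105113/47982 389219/143946 -9166/23991; -3098/7997 -9166/23991 12400/7997]
step 1: x' = [594761801/1269930419, 1561827816/1269930419, -2773052688/1269930419], P' = [2707786206/1269930419 -2293964850/1269930419 -564904164/1269930419; -2293964850/1269930419 2854107662/1269930419 -389681672/1269930419; -564904164/1269930419 -389681672/1269930419 1931059224/1269930419]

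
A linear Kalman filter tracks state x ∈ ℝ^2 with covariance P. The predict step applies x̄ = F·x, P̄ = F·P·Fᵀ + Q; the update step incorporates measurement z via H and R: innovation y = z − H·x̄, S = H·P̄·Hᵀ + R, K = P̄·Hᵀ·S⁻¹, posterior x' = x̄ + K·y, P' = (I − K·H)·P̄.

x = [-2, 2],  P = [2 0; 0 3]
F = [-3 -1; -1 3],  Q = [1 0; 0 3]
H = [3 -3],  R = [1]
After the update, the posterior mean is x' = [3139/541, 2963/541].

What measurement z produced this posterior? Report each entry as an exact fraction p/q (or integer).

x̄ = F·x = [4, 8]
P̄ = F·P·Fᵀ + Q = [22 -3; -3 32]
S = H·P̄·Hᵀ + R = [541]
K = P̄·Hᵀ·S⁻¹ = [75/541; -105/541]
x' − x̄ = [975/541, -1365/541] = K·y
y = (KᵀK)⁻¹·Kᵀ·(x' − x̄) = [13]
z = y + H·x̄ = [13] + [-12] = [1]

z = [1]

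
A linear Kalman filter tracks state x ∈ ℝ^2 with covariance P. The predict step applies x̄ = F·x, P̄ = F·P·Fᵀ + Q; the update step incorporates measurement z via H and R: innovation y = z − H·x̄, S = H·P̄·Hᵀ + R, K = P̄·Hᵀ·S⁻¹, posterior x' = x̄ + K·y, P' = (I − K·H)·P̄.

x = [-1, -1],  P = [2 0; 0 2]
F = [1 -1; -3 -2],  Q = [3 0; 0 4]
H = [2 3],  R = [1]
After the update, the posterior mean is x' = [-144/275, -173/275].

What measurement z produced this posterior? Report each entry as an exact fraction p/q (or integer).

x̄ = F·x = [0, 5]
P̄ = F·P·Fᵀ + Q = [7 -2; -2 30]
S = H·P̄·Hᵀ + R = [275]
K = P̄·Hᵀ·S⁻¹ = [8/275; 86/275]
x' − x̄ = [-144/275, -1548/275] = K·y
y = (KᵀK)⁻¹·Kᵀ·(x' − x̄) = [-18]
z = y + H·x̄ = [-18] + [15] = [-3]

z = [-3]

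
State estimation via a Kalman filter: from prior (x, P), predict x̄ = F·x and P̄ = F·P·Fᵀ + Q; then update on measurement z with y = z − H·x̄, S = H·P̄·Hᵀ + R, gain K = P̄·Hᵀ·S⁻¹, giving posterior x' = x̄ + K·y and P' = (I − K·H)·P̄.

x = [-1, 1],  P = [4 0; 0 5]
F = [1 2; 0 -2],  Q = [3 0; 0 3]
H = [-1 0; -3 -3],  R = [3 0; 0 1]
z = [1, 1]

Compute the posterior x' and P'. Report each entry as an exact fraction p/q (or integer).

x' = [-77/109, 820/2289]
P' = [288/109 -287/109; -287/109 6257/2289]

x̄ = F·x = [1, -2]
P̄ = F·P·Fᵀ + Q = [27 -20; -20 23]
y = z − H·x̄ = [2, -2]
S = H·P̄·Hᵀ + R = [30 21; 21 91]
K = P̄·Hᵀ·S⁻¹ = [-96/109 -3/109; 287/327 -230/763]
x' = x̄ + K·y = [-77/109, 820/2289]
P' = (I − K·H)·P̄ = [288/109 -287/109; -287/109 6257/2289]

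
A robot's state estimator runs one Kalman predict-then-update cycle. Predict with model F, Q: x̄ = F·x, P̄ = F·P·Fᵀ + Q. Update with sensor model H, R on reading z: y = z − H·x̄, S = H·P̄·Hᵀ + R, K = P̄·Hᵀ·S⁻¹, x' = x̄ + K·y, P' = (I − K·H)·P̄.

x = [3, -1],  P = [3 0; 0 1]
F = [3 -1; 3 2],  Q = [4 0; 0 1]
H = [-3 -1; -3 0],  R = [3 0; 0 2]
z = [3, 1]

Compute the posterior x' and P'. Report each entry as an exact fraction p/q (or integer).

x̄ = F·x = [10, 7]
P̄ = F·P·Fᵀ + Q = [32 25; 25 32]
y = z − H·x̄ = [40, 31]
S = H·P̄·Hᵀ + R = [473 363; 363 290]
K = P̄·Hᵀ·S⁻¹ = [-22/491 -135/491; -3805/5401 306/491]
x' = x̄ + K·y = [-155/491, -10047/5401]
P' = (I − K·H)·P̄ = [90/491 -204/491; -204/491 18147/5401]

x' = [-155/491, -10047/5401]
P' = [90/491 -204/491; -204/491 18147/5401]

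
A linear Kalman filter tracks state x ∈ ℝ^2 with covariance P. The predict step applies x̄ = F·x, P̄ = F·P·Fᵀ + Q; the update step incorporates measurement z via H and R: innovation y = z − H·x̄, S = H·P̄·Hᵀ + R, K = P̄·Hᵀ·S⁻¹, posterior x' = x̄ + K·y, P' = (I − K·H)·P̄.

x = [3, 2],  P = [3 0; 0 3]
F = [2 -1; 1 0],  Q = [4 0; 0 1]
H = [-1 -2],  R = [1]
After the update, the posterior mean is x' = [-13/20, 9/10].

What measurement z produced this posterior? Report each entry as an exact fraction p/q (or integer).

x̄ = F·x = [4, 3]
P̄ = F·P·Fᵀ + Q = [19 6; 6 4]
S = H·P̄·Hᵀ + R = [60]
K = P̄·Hᵀ·S⁻¹ = [-31/60; -7/30]
x' − x̄ = [-93/20, -21/10] = K·y
y = (KᵀK)⁻¹·Kᵀ·(x' − x̄) = [9]
z = y + H·x̄ = [9] + [-10] = [-1]

z = [-1]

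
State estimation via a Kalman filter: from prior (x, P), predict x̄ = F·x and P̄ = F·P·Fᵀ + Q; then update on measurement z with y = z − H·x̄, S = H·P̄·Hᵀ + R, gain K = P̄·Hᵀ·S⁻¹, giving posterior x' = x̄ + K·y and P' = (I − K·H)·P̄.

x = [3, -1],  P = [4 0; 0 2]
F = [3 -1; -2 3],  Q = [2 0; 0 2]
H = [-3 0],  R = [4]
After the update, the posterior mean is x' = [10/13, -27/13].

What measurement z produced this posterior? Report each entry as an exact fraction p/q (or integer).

x̄ = F·x = [10, -9]
P̄ = F·P·Fᵀ + Q = [40 -30; -30 36]
S = H·P̄·Hᵀ + R = [364]
K = P̄·Hᵀ·S⁻¹ = [-30/91; 45/182]
x' − x̄ = [-120/13, 90/13] = K·y
y = (KᵀK)⁻¹·Kᵀ·(x' − x̄) = [28]
z = y + H·x̄ = [28] + [-30] = [-2]

z = [-2]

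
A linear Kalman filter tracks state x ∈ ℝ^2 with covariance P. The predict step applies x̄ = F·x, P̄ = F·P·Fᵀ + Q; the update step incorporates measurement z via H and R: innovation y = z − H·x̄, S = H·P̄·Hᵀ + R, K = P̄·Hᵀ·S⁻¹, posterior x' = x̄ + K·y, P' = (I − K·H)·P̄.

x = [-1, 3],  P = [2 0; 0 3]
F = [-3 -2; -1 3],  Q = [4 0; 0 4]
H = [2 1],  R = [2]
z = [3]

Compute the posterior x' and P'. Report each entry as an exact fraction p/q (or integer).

x' = [-425/123, 407/41]
P' = [1046/123 -660/41; -660/41 1326/41]

x̄ = F·x = [-3, 10]
P̄ = F·P·Fᵀ + Q = [34 -12; -12 33]
y = z − H·x̄ = [-1]
S = H·P̄·Hᵀ + R = [123]
K = P̄·Hᵀ·S⁻¹ = [56/123; 3/41]
x' = x̄ + K·y = [-425/123, 407/41]
P' = (I − K·H)·P̄ = [1046/123 -660/41; -660/41 1326/41]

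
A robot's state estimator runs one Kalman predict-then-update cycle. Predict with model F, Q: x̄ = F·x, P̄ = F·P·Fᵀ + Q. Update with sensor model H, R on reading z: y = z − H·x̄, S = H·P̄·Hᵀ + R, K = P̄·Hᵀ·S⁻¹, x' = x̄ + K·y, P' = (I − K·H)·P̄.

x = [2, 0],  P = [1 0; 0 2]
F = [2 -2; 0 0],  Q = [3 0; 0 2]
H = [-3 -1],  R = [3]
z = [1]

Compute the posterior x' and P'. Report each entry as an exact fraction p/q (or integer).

x̄ = F·x = [4, 0]
P̄ = F·P·Fᵀ + Q = [15 0; 0 2]
y = z − H·x̄ = [13]
S = H·P̄·Hᵀ + R = [140]
K = P̄·Hᵀ·S⁻¹ = [-9/28; -1/70]
x' = x̄ + K·y = [-5/28, -13/70]
P' = (I − K·H)·P̄ = [15/28 -9/14; -9/14 69/35]

x' = [-5/28, -13/70]
P' = [15/28 -9/14; -9/14 69/35]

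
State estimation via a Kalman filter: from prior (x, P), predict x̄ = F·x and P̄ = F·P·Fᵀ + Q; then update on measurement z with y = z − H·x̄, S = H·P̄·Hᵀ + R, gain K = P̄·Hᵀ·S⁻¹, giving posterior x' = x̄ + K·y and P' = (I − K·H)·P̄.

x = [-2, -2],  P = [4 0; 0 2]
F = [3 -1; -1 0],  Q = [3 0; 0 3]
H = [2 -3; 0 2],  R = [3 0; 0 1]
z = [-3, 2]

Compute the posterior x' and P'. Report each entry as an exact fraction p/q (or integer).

x' = [-195/1373, 2625/2746]
P' = [1563/1373 411/1373; 411/1373 593/2746]

x̄ = F·x = [-4, 2]
P̄ = F·P·Fᵀ + Q = [41 -12; -12 7]
y = z − H·x̄ = [11, -2]
S = H·P̄·Hᵀ + R = [374 -90; -90 29]
K = P̄·Hᵀ·S⁻¹ = [631/1373 822/1373; -45/2746 593/1373]
x' = x̄ + K·y = [-195/1373, 2625/2746]
P' = (I − K·H)·P̄ = [1563/1373 411/1373; 411/1373 593/2746]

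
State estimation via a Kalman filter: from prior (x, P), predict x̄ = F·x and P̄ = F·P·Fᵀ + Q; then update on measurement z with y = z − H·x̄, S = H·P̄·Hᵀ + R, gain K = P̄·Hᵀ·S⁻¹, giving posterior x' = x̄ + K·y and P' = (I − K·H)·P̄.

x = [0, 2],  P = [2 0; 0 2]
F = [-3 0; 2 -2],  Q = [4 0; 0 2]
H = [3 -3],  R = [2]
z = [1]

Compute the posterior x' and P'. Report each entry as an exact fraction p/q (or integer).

x̄ = F·x = [0, -4]
P̄ = F·P·Fᵀ + Q = [22 -12; -12 18]
y = z − H·x̄ = [-11]
S = H·P̄·Hᵀ + R = [578]
K = P̄·Hᵀ·S⁻¹ = [3/17; -45/289]
x' = x̄ + K·y = [-33/17, -661/289]
P' = (I − K·H)·P̄ = [4 66/17; 66/17 1152/289]

x' = [-33/17, -661/289]
P' = [4 66/17; 66/17 1152/289]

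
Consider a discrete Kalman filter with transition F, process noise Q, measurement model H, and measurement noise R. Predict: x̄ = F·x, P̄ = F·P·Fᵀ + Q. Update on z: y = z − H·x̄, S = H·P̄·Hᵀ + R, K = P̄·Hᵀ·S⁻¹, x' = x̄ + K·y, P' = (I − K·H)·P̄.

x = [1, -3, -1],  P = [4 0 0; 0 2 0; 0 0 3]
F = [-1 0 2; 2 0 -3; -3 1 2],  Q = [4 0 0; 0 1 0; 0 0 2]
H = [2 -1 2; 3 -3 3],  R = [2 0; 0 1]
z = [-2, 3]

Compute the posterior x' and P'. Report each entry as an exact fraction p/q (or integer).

x̄ = F·x = [-3, 5, -8]
P̄ = F·P·Fᵀ + Q = [20 -26 24; -26 44 -42; 24 -42 52]
y = z − H·x̄ = [25, 51]
S = H·P̄·Hᵀ + R = [798 1464; 1464 2701]
K = P̄·Hᵀ·S⁻¹ = [79/2017 114/2017; 954/2017 -768/2017; 2869/6051 -254/2017]
x' = x̄ + K·y = [1738/2017, -5233/2017, -15545/6051]
P' = (I − K·H)·P̄ = [7394/2017 82/2017 -7274/2017; 82/2017 2420/2017 2082/2017; -7274/2017 2082/2017 27814/6051]

x' = [1738/2017, -5233/2017, -15545/6051]
P' = [7394/2017 82/2017 -7274/2017; 82/2017 2420/2017 2082/2017; -7274/2017 2082/2017 27814/6051]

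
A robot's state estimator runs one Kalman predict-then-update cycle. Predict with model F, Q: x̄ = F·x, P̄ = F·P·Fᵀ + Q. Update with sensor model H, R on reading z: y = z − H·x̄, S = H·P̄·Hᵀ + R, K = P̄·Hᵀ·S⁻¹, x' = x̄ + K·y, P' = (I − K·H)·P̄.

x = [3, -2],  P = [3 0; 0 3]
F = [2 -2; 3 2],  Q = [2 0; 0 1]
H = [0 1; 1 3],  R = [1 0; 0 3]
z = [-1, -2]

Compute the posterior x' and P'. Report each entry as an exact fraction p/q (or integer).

x' = [5158/1549, -2401/1549]
P' = [12126/1549 -2994/1549; -2994/1549 1124/1549]

x̄ = F·x = [10, 5]
P̄ = F·P·Fᵀ + Q = [26 6; 6 40]
y = z − H·x̄ = [-6, -27]
S = H·P̄·Hᵀ + R = [41 126; 126 425]
K = P̄·Hᵀ·S⁻¹ = [-2994/1549 1048/1549; 1124/1549 126/1549]
x' = x̄ + K·y = [5158/1549, -2401/1549]
P' = (I − K·H)·P̄ = [12126/1549 -2994/1549; -2994/1549 1124/1549]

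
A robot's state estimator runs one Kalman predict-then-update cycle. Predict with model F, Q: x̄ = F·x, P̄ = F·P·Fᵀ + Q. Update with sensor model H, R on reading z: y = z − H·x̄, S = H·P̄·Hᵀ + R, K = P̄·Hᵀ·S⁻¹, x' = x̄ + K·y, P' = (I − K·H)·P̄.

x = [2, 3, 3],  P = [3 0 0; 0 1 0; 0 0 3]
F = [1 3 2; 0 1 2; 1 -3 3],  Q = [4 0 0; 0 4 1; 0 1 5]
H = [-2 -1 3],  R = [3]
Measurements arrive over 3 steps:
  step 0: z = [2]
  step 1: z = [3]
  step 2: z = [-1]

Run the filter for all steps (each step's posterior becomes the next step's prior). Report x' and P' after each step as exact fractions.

step 0: x̄ = F·x = [17, 9, 2]
step 0: P̄ = F·P·Fᵀ + Q = [28 15 12; 15 17 16; 12 16 44]
step 0: y = z − H·x̄ = [39]
step 0: S = H·P̄·Hᵀ + R = [348]
step 0: K = P̄·Hᵀ·S⁻¹ = [-35/348; 1/348; 23/87]
step 0: x' = x̄ + K·y = [1517/116, 1057/116, 357/29]
step 0: P' = (I − K·H)·P̄ = [8519/348 5255/348 1849/87; 5255/348 5915/348 1369/87; 1849/87 1369/87 1712/87]
step 1: x̄ = F·x = [1886/29, 3913/116, 1315/58]
step 1: P̄ = F·P·Fᵀ + Q = [54341/87 27248/87 12445/87; 27248/87 56603/348 13655/174; 12445/87 13655/174 9851/87]
step 1: y = z − H·x̄ = [11459/116]
step 1: S = H·P̄·Hᵀ + R = [318829/116]
step 1: K = P̄·Hᵀ·S⁻¹ = [-18780/45547; -64219/318829; -78/8617]
step 1: x' = x̄ + K·y = [1106953/45547, 630163/45547, 26809/1231]
step 1: P' = (I − K·H)·P̄ = [21498463/136641 11604829/136641 490385/3693; 11604829/136641 48917569/956487 1899164/25851; 490385/3693 1899164/25851 2921284/25851]
step 2: x̄ = F·x = [4981308/45547, 2614029/45547, 2192263/45547]
step 2: P̄ = F·P·Fᵀ + Q = [409370548/136641 210929788/136641 172087421/136641; 210929788/136641 766169821/956487 627174857/956487; 172087421/136641 627174857/956487 578129617/956487]
step 2: y = z − H·x̄ = [5954309/45547]
step 2: S = H·P̄·Hᵀ + R = [1707407579/318829]
step 2: K = P̄·Hᵀ·S⁻¹ = [-1197953449/1707407579; -612554094/1707407579; -10093100/39707153]
step 2: x' = x̄ + K·y = [30125760853/1707407579, 17912849835/1707407579, 591720337/39707153]
step 2: P' = (I − K·H)·P̄ = [1842552703829/5122222737 1002317737274/5122222737 36253035379/119121459; 1002317737274/5122222737 572396503919/5122222737 19934255749/119121459; 36253035379/119121459 19934255749/119121459 30783162869/119121459]

step 0: x' = [1517/116, 1057/116, 357/29], P' = [8519/348 5255/348 1849/87; 5255/348 5915/348 1369/87; 1849/87 1369/87 1712/87]
step 1: x' = [1106953/45547, 630163/45547, 26809/1231], P' = [21498463/136641 11604829/136641 490385/3693; 11604829/136641 48917569/956487 1899164/25851; 490385/3693 1899164/25851 2921284/25851]
step 2: x' = [30125760853/1707407579, 17912849835/1707407579, 591720337/39707153], P' = [1842552703829/5122222737 1002317737274/5122222737 36253035379/119121459; 1002317737274/5122222737 572396503919/5122222737 19934255749/119121459; 36253035379/119121459 19934255749/119121459 30783162869/119121459]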